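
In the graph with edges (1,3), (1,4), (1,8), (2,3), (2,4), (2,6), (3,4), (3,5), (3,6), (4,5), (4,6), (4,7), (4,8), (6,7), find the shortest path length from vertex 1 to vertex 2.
2 (path: 1 -> 3 -> 2, 2 edges)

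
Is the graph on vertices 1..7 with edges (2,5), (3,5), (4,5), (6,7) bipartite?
Yes. Partition: {1, 2, 3, 4, 6}, {5, 7}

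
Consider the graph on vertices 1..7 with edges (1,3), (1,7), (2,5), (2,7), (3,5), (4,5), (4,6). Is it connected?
Yes (BFS from 1 visits [1, 3, 7, 5, 2, 4, 6] — all 7 vertices reached)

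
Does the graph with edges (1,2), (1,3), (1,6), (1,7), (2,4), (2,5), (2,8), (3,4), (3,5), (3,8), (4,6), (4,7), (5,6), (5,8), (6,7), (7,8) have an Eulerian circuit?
Yes (the graph is connected and all 8 vertices have even degree)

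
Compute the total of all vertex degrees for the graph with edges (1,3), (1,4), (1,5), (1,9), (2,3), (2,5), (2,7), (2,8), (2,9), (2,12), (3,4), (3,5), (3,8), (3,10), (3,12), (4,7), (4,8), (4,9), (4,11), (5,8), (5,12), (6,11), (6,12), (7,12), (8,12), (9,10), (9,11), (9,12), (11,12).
58 (handshake: sum of degrees = 2|E| = 2 x 29 = 58)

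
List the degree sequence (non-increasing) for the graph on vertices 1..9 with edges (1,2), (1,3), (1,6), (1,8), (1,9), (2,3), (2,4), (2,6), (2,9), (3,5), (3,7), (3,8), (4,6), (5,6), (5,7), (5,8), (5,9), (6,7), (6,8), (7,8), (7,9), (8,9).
[6, 6, 5, 5, 5, 5, 5, 5, 2] (degrees: deg(1)=5, deg(2)=5, deg(3)=5, deg(4)=2, deg(5)=5, deg(6)=6, deg(7)=5, deg(8)=6, deg(9)=5)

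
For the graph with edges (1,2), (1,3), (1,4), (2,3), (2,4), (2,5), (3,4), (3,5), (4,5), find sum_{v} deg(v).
18 (handshake: sum of degrees = 2|E| = 2 x 9 = 18)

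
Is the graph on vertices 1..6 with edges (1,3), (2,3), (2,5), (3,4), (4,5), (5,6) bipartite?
Yes. Partition: {1, 2, 4, 6}, {3, 5}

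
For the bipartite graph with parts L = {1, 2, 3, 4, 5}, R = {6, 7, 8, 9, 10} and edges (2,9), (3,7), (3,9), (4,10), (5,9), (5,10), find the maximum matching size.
3 (matching: (2,9), (3,7), (4,10); upper bound min(|L|,|R|) = min(5,5) = 5)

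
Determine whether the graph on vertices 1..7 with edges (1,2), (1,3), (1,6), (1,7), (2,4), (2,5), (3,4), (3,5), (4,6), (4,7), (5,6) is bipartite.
Yes. Partition: {1, 4, 5}, {2, 3, 6, 7}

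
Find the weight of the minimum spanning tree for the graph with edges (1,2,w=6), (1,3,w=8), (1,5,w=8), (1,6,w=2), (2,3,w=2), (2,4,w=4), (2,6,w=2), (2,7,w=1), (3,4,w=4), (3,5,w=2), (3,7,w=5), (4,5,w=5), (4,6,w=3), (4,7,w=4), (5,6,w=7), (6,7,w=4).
12 (MST edges: (1,6,w=2), (2,3,w=2), (2,6,w=2), (2,7,w=1), (3,5,w=2), (4,6,w=3); sum of weights 2 + 2 + 2 + 1 + 2 + 3 = 12)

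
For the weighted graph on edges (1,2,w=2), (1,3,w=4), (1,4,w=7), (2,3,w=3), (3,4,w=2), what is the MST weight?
7 (MST edges: (1,2,w=2), (2,3,w=3), (3,4,w=2); sum of weights 2 + 3 + 2 = 7)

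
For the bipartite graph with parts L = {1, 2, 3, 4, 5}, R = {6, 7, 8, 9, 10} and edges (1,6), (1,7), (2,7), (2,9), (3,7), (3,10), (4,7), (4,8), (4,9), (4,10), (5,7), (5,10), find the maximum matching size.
5 (matching: (1,6), (2,9), (3,10), (4,8), (5,7); upper bound min(|L|,|R|) = min(5,5) = 5)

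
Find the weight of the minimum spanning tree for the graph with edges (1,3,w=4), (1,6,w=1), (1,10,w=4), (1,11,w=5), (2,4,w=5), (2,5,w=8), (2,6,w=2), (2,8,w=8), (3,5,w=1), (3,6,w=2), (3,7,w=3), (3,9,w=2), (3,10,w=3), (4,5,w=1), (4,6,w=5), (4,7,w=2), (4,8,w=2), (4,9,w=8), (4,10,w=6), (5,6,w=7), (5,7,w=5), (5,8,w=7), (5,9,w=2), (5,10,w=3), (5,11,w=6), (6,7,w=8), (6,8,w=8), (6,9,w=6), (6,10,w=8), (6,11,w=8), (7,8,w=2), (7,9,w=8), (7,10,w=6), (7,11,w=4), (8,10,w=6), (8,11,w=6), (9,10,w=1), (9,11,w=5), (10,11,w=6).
18 (MST edges: (1,6,w=1), (2,6,w=2), (3,5,w=1), (3,6,w=2), (3,9,w=2), (4,5,w=1), (4,7,w=2), (4,8,w=2), (7,11,w=4), (9,10,w=1); sum of weights 1 + 2 + 1 + 2 + 2 + 1 + 2 + 2 + 4 + 1 = 18)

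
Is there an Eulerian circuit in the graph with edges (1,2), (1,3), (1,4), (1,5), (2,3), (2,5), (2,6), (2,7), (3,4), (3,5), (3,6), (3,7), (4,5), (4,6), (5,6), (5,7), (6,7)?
No (2 vertices have odd degree: {2, 6}; Eulerian circuit requires 0)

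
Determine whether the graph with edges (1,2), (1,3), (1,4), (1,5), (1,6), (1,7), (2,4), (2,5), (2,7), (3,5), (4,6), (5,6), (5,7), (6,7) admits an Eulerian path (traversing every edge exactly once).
Yes (the graph is connected and exactly 2 vertices have odd degree: {4, 5}; any Eulerian path must start and end at those)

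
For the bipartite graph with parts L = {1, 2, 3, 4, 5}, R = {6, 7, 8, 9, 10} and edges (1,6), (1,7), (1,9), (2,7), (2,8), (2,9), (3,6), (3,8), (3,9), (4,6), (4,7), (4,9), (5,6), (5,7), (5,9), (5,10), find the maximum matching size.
5 (matching: (1,9), (2,8), (3,6), (4,7), (5,10); upper bound min(|L|,|R|) = min(5,5) = 5)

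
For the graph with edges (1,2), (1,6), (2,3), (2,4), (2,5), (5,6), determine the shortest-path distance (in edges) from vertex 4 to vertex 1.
2 (path: 4 -> 2 -> 1, 2 edges)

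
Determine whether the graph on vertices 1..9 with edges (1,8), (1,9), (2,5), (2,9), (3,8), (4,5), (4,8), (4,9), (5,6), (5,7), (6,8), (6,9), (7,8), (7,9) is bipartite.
Yes. Partition: {1, 2, 3, 4, 6, 7}, {5, 8, 9}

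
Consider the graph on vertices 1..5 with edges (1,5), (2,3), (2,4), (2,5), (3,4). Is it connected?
Yes (BFS from 1 visits [1, 5, 2, 3, 4] — all 5 vertices reached)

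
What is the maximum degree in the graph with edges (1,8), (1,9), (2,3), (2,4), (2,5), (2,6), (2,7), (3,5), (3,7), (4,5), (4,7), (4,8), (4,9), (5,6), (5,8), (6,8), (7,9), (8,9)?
5 (attained at vertices 2, 4, 5, 8)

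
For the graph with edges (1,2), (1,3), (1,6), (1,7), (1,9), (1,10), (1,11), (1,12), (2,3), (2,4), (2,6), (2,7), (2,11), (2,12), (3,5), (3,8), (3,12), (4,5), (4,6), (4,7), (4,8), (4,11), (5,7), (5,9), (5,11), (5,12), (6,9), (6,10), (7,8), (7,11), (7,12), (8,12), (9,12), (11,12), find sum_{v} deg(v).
68 (handshake: sum of degrees = 2|E| = 2 x 34 = 68)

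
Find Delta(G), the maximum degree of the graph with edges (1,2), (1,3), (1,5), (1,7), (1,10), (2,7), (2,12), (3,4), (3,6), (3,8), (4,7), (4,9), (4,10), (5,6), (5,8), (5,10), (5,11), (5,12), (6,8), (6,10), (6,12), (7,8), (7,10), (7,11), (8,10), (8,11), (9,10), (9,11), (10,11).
8 (attained at vertex 10)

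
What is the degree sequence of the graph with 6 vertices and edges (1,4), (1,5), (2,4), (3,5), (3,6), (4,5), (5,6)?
[4, 3, 2, 2, 2, 1] (degrees: deg(1)=2, deg(2)=1, deg(3)=2, deg(4)=3, deg(5)=4, deg(6)=2)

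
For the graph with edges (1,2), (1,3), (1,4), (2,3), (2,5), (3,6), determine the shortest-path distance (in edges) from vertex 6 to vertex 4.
3 (path: 6 -> 3 -> 1 -> 4, 3 edges)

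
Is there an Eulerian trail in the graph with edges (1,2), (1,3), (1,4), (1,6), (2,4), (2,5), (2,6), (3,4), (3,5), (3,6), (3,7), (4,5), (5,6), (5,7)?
Yes (the graph is connected and exactly 2 vertices have odd degree: {3, 5}; any Eulerian path must start and end at those)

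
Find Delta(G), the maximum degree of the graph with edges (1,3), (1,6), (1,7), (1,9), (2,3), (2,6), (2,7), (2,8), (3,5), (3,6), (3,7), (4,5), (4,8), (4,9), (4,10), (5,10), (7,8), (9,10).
5 (attained at vertex 3)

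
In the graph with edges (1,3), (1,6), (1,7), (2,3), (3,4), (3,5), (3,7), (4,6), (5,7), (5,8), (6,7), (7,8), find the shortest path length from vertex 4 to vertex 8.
3 (path: 4 -> 3 -> 7 -> 8, 3 edges)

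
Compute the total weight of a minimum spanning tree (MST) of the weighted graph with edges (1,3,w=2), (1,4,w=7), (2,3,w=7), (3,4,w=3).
12 (MST edges: (1,3,w=2), (2,3,w=7), (3,4,w=3); sum of weights 2 + 7 + 3 = 12)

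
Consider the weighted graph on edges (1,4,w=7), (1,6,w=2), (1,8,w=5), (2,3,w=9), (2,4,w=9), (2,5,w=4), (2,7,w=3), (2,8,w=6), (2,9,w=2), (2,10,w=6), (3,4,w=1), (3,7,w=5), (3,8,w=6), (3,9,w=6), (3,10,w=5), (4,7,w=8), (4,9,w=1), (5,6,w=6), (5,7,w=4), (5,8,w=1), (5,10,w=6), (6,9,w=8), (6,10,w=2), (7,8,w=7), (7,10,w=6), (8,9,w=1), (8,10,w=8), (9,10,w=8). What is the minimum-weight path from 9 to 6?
8 (path: 9 -> 6; weights 8 = 8)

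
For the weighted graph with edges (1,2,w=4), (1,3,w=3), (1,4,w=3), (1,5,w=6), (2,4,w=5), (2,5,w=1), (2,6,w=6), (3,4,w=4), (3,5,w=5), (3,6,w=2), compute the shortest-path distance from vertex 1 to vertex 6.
5 (path: 1 -> 3 -> 6; weights 3 + 2 = 5)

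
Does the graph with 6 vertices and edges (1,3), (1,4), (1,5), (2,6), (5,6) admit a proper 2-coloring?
Yes. Partition: {1, 6}, {2, 3, 4, 5}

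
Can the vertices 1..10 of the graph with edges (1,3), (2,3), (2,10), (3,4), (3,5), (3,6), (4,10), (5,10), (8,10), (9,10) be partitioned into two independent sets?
Yes. Partition: {1, 2, 4, 5, 6, 7, 8, 9}, {3, 10}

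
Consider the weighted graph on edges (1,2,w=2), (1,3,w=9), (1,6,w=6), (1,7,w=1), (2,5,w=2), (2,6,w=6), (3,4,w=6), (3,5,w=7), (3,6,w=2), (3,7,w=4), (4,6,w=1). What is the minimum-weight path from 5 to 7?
5 (path: 5 -> 2 -> 1 -> 7; weights 2 + 2 + 1 = 5)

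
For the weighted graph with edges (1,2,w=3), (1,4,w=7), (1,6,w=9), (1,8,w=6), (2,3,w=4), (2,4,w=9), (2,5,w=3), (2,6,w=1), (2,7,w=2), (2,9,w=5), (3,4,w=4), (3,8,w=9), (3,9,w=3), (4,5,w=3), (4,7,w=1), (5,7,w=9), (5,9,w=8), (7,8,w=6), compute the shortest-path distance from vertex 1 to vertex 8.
6 (path: 1 -> 8; weights 6 = 6)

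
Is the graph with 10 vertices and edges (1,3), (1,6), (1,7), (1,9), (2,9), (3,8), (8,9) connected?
No, it has 4 components: {1, 2, 3, 6, 7, 8, 9}, {4}, {5}, {10}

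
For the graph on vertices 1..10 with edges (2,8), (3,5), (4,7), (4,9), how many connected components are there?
6 (components: {1}, {2, 8}, {3, 5}, {4, 7, 9}, {6}, {10})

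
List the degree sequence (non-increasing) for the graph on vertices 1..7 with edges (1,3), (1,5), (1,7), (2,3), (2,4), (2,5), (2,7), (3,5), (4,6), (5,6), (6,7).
[4, 4, 3, 3, 3, 3, 2] (degrees: deg(1)=3, deg(2)=4, deg(3)=3, deg(4)=2, deg(5)=4, deg(6)=3, deg(7)=3)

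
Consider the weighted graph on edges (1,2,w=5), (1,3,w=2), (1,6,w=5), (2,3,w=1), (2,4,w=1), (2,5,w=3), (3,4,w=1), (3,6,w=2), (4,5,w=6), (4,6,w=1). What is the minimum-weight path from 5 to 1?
6 (path: 5 -> 2 -> 3 -> 1; weights 3 + 1 + 2 = 6)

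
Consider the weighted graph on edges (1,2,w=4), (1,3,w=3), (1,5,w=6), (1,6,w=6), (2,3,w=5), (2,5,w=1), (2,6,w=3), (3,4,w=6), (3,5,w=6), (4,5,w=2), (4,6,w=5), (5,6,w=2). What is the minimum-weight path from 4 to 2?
3 (path: 4 -> 5 -> 2; weights 2 + 1 = 3)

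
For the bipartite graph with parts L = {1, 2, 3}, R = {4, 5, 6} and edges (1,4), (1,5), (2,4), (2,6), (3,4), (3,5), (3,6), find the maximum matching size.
3 (matching: (1,5), (2,6), (3,4); upper bound min(|L|,|R|) = min(3,3) = 3)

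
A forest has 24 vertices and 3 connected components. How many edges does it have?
21 (Each of the 3 component trees on V_i vertices has V_i - 1 edges; summing gives V - C = 24 - 3 = 21)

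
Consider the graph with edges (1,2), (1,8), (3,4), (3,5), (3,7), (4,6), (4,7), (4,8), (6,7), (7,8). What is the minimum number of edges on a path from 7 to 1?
2 (path: 7 -> 8 -> 1, 2 edges)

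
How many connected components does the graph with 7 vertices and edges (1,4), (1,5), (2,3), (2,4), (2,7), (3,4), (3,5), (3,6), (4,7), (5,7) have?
1 (components: {1, 2, 3, 4, 5, 6, 7})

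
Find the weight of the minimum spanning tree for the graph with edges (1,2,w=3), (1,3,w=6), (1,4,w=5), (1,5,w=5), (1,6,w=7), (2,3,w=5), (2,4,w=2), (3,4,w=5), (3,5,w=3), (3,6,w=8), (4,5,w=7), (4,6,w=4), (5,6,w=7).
17 (MST edges: (1,2,w=3), (1,5,w=5), (2,4,w=2), (3,5,w=3), (4,6,w=4); sum of weights 3 + 5 + 2 + 3 + 4 = 17)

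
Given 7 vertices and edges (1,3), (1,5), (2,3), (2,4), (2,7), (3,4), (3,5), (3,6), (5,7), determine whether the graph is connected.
Yes (BFS from 1 visits [1, 3, 5, 2, 4, 6, 7] — all 7 vertices reached)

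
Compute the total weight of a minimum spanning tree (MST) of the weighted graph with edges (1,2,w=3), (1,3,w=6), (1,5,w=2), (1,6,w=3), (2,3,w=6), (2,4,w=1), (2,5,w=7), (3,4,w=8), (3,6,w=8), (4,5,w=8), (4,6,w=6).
15 (MST edges: (1,2,w=3), (1,3,w=6), (1,5,w=2), (1,6,w=3), (2,4,w=1); sum of weights 3 + 6 + 2 + 3 + 1 = 15)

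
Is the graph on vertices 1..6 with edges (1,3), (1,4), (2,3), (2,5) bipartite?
Yes. Partition: {1, 2, 6}, {3, 4, 5}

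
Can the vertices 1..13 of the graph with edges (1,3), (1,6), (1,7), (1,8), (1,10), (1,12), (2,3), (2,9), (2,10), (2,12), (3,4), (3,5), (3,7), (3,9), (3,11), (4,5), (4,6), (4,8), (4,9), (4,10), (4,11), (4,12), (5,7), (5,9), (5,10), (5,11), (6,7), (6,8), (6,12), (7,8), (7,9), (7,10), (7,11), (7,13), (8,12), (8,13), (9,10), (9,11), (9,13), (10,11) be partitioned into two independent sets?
No (odd cycle of length 3: 6 -> 1 -> 12 -> 6)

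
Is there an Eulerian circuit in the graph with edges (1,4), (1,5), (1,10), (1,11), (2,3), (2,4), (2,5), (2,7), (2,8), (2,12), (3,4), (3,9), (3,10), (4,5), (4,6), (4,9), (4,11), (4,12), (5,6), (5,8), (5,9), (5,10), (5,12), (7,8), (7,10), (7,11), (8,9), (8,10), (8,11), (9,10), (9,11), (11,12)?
Yes (the graph is connected and all 12 vertices have even degree)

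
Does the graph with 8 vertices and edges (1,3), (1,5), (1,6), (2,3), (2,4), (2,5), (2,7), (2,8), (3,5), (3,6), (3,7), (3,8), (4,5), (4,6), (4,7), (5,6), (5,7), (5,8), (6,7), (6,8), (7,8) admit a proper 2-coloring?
No (odd cycle of length 3: 3 -> 1 -> 6 -> 3)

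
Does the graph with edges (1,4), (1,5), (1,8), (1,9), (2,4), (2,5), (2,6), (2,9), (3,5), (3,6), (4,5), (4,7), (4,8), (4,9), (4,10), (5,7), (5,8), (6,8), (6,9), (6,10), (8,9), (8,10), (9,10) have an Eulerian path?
Yes (the graph is connected and exactly 2 vertices have odd degree: {4, 6}; any Eulerian path must start and end at those)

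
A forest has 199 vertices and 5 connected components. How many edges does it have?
194 (Each of the 5 component trees on V_i vertices has V_i - 1 edges; summing gives V - C = 199 - 5 = 194)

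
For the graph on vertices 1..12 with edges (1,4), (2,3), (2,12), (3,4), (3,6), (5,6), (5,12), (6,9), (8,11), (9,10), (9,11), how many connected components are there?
2 (components: {1, 2, 3, 4, 5, 6, 8, 9, 10, 11, 12}, {7})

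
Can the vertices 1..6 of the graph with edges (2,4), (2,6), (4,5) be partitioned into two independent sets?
Yes. Partition: {1, 2, 3, 5}, {4, 6}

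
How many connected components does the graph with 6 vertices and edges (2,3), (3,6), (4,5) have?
3 (components: {1}, {2, 3, 6}, {4, 5})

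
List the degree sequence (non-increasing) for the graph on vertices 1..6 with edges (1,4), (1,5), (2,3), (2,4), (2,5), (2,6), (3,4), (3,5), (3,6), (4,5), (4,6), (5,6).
[5, 5, 4, 4, 4, 2] (degrees: deg(1)=2, deg(2)=4, deg(3)=4, deg(4)=5, deg(5)=5, deg(6)=4)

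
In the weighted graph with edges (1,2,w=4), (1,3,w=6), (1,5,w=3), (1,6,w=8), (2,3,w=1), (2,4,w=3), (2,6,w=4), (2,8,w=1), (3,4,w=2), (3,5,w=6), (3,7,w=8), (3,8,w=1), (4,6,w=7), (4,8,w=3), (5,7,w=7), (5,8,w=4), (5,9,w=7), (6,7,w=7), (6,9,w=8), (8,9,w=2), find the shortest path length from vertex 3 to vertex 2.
1 (path: 3 -> 2; weights 1 = 1)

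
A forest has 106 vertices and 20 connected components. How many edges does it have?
86 (Each of the 20 component trees on V_i vertices has V_i - 1 edges; summing gives V - C = 106 - 20 = 86)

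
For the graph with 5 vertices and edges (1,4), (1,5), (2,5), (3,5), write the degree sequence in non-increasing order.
[3, 2, 1, 1, 1] (degrees: deg(1)=2, deg(2)=1, deg(3)=1, deg(4)=1, deg(5)=3)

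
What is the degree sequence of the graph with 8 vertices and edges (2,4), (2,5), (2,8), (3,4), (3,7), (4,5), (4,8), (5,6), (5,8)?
[4, 4, 3, 3, 2, 1, 1, 0] (degrees: deg(1)=0, deg(2)=3, deg(3)=2, deg(4)=4, deg(5)=4, deg(6)=1, deg(7)=1, deg(8)=3)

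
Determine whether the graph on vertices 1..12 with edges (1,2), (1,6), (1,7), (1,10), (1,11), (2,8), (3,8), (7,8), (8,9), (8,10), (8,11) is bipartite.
Yes. Partition: {1, 4, 5, 8, 12}, {2, 3, 6, 7, 9, 10, 11}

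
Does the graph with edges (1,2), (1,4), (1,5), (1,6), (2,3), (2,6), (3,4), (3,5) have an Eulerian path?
Yes (the graph is connected and exactly 2 vertices have odd degree: {2, 3}; any Eulerian path must start and end at those)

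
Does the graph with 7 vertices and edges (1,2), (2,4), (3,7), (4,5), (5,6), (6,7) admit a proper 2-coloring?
Yes. Partition: {1, 3, 4, 6}, {2, 5, 7}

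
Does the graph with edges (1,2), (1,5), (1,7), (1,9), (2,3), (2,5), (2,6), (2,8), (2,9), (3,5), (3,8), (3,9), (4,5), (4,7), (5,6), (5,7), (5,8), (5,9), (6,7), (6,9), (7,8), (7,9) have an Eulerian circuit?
Yes (the graph is connected and all 9 vertices have even degree)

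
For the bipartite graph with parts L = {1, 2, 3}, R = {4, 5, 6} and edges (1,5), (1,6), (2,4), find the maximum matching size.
2 (matching: (1,6), (2,4); upper bound min(|L|,|R|) = min(3,3) = 3)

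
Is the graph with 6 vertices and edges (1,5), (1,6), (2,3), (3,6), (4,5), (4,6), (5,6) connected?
Yes (BFS from 1 visits [1, 5, 6, 4, 3, 2] — all 6 vertices reached)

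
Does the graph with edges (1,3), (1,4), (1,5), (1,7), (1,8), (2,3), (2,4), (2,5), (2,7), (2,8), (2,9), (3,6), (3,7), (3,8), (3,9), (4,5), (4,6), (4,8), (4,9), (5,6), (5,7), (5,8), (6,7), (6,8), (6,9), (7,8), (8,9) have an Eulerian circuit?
No (2 vertices have odd degree: {1, 9}; Eulerian circuit requires 0)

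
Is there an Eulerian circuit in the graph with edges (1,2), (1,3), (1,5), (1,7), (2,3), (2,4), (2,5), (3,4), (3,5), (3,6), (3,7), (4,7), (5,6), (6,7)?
No (2 vertices have odd degree: {4, 6}; Eulerian circuit requires 0)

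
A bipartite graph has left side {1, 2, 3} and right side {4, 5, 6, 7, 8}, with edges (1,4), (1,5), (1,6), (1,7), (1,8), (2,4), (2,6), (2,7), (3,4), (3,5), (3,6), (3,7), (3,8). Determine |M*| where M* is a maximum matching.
3 (matching: (1,8), (2,7), (3,6); upper bound min(|L|,|R|) = min(3,5) = 3)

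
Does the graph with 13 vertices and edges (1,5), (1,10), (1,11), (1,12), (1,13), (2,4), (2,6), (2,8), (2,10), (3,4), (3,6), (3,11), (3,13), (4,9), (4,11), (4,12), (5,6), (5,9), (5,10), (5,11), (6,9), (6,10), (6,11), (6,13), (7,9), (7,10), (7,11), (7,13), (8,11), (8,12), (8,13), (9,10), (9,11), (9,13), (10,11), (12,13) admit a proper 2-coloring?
No (odd cycle of length 3: 11 -> 1 -> 5 -> 11)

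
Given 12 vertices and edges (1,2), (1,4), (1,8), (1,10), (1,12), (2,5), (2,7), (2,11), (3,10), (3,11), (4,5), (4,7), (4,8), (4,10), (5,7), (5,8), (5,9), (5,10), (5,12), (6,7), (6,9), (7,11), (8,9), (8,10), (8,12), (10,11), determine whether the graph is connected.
Yes (BFS from 1 visits [1, 2, 4, 8, 10, 12, 5, 7, 11, 9, 3, 6] — all 12 vertices reached)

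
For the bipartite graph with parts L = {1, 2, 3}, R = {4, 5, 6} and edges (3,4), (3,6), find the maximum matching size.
1 (matching: (3,6); upper bound min(|L|,|R|) = min(3,3) = 3)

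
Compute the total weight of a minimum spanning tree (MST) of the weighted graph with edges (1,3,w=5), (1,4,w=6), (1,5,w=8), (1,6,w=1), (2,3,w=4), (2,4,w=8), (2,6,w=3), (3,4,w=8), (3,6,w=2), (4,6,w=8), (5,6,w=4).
16 (MST edges: (1,4,w=6), (1,6,w=1), (2,6,w=3), (3,6,w=2), (5,6,w=4); sum of weights 6 + 1 + 3 + 2 + 4 = 16)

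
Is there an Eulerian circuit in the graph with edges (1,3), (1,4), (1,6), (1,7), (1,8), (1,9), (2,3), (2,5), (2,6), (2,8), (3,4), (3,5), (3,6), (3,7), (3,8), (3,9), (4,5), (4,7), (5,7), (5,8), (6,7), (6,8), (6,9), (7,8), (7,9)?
No (2 vertices have odd degree: {5, 7}; Eulerian circuit requires 0)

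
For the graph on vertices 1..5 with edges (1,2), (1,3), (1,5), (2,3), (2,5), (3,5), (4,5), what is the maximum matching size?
2 (matching: (1,2), (4,5); upper bound floor(n/2) = floor(5/2) = 2)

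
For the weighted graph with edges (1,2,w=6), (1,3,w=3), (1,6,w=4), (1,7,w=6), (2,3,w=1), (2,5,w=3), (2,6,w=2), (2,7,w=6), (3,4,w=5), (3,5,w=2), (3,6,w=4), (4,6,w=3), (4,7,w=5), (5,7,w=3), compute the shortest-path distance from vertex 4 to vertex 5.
7 (path: 4 -> 3 -> 5; weights 5 + 2 = 7)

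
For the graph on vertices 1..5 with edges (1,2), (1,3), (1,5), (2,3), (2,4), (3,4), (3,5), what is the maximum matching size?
2 (matching: (2,4), (3,5); upper bound floor(n/2) = floor(5/2) = 2)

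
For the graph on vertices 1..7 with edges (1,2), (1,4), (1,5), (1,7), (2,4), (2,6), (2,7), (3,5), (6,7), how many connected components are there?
1 (components: {1, 2, 3, 4, 5, 6, 7})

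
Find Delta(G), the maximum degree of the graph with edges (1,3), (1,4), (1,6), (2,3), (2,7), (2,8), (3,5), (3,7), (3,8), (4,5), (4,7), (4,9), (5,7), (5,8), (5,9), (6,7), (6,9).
5 (attained at vertices 3, 5, 7)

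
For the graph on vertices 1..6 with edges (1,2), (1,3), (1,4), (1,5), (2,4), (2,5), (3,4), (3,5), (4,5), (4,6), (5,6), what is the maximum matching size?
3 (matching: (1,2), (3,5), (4,6); upper bound floor(n/2) = floor(6/2) = 3)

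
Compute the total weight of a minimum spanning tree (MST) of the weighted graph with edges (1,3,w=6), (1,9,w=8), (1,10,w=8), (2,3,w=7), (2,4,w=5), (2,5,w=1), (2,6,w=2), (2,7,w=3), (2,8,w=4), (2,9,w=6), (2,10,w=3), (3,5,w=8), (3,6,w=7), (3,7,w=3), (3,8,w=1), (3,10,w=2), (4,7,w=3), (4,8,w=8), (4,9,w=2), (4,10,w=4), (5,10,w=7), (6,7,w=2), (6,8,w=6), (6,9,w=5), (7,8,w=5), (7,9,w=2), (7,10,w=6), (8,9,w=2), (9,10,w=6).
20 (MST edges: (1,3,w=6), (2,5,w=1), (2,6,w=2), (3,8,w=1), (3,10,w=2), (4,9,w=2), (6,7,w=2), (7,9,w=2), (8,9,w=2); sum of weights 6 + 1 + 2 + 1 + 2 + 2 + 2 + 2 + 2 = 20)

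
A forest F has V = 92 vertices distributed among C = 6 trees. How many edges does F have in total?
86 (Each of the 6 component trees on V_i vertices has V_i - 1 edges; summing gives V - C = 92 - 6 = 86)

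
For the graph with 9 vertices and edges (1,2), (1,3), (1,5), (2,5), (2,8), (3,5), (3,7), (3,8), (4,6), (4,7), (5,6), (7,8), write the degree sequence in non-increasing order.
[4, 4, 3, 3, 3, 3, 2, 2, 0] (degrees: deg(1)=3, deg(2)=3, deg(3)=4, deg(4)=2, deg(5)=4, deg(6)=2, deg(7)=3, deg(8)=3, deg(9)=0)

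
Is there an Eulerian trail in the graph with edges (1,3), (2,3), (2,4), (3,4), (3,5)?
Yes (the graph is connected and exactly 2 vertices have odd degree: {1, 5}; any Eulerian path must start and end at those)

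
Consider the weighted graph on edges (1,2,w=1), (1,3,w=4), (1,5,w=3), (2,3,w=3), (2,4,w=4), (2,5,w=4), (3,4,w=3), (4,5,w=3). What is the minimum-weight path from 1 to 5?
3 (path: 1 -> 5; weights 3 = 3)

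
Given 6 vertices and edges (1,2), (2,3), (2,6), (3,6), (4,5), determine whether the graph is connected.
No, it has 2 components: {1, 2, 3, 6}, {4, 5}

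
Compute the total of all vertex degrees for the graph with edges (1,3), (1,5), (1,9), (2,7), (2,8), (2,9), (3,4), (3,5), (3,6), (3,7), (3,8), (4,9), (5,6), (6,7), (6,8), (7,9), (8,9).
34 (handshake: sum of degrees = 2|E| = 2 x 17 = 34)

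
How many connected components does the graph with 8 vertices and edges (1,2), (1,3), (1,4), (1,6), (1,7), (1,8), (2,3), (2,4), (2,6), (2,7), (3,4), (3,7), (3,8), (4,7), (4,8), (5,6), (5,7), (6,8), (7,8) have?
1 (components: {1, 2, 3, 4, 5, 6, 7, 8})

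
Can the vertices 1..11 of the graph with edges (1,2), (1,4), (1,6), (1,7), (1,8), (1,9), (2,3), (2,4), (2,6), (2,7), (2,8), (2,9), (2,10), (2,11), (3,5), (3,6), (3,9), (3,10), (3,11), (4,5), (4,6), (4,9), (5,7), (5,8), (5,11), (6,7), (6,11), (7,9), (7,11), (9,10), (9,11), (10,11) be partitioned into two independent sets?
No (odd cycle of length 3: 4 -> 1 -> 9 -> 4)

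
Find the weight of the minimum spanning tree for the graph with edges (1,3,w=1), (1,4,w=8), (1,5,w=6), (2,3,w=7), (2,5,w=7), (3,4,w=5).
19 (MST edges: (1,3,w=1), (1,5,w=6), (2,3,w=7), (3,4,w=5); sum of weights 1 + 6 + 7 + 5 = 19)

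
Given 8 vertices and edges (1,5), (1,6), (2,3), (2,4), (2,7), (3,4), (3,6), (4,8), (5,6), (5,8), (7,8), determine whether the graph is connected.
Yes (BFS from 1 visits [1, 5, 6, 8, 3, 4, 7, 2] — all 8 vertices reached)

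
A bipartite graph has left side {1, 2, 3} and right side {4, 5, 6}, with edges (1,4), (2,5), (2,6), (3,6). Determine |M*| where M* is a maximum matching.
3 (matching: (1,4), (2,5), (3,6); upper bound min(|L|,|R|) = min(3,3) = 3)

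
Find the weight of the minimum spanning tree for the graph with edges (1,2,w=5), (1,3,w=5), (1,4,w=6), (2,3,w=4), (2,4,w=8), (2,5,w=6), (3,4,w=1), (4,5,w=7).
16 (MST edges: (1,2,w=5), (2,3,w=4), (2,5,w=6), (3,4,w=1); sum of weights 5 + 4 + 6 + 1 = 16)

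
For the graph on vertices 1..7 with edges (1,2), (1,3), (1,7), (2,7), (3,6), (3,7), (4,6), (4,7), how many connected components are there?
2 (components: {1, 2, 3, 4, 6, 7}, {5})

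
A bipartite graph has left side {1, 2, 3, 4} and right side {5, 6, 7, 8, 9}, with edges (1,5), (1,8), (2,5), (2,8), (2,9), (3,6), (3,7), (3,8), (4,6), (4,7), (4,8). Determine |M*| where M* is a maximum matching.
4 (matching: (1,8), (2,9), (3,7), (4,6); upper bound min(|L|,|R|) = min(4,5) = 4)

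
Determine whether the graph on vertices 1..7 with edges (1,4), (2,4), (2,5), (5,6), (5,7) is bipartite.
Yes. Partition: {1, 2, 3, 6, 7}, {4, 5}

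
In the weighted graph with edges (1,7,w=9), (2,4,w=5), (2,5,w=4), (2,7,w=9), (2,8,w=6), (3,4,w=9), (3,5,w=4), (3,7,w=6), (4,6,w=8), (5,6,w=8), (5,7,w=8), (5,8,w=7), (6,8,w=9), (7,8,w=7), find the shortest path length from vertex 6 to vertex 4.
8 (path: 6 -> 4; weights 8 = 8)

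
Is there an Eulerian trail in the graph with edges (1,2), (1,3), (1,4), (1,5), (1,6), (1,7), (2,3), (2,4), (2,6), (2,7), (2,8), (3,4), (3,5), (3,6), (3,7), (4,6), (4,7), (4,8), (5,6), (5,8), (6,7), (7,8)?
Yes — and in fact it has an Eulerian circuit (the graph is connected and all 8 vertices have even degree)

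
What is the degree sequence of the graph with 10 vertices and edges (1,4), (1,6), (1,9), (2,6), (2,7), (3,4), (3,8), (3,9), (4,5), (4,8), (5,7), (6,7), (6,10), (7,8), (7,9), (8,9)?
[5, 4, 4, 4, 4, 3, 3, 2, 2, 1] (degrees: deg(1)=3, deg(2)=2, deg(3)=3, deg(4)=4, deg(5)=2, deg(6)=4, deg(7)=5, deg(8)=4, deg(9)=4, deg(10)=1)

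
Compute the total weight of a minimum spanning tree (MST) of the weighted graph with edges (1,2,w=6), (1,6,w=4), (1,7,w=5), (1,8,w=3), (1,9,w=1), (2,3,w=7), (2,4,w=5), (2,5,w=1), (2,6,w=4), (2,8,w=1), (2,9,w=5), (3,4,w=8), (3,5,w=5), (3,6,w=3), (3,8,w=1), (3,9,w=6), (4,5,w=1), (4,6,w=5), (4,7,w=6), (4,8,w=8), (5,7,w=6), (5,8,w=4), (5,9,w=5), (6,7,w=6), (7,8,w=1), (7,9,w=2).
11 (MST edges: (1,9,w=1), (2,5,w=1), (2,8,w=1), (3,6,w=3), (3,8,w=1), (4,5,w=1), (7,8,w=1), (7,9,w=2); sum of weights 1 + 1 + 1 + 3 + 1 + 1 + 1 + 2 = 11)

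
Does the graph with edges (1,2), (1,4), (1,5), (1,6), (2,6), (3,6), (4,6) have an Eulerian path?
Yes (the graph is connected and exactly 2 vertices have odd degree: {3, 5}; any Eulerian path must start and end at those)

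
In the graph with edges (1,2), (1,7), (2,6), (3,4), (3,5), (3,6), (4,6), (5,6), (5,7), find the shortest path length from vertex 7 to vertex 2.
2 (path: 7 -> 1 -> 2, 2 edges)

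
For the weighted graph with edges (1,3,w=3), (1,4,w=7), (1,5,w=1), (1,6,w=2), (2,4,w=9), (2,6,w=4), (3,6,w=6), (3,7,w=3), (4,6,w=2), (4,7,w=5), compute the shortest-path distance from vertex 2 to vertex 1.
6 (path: 2 -> 6 -> 1; weights 4 + 2 = 6)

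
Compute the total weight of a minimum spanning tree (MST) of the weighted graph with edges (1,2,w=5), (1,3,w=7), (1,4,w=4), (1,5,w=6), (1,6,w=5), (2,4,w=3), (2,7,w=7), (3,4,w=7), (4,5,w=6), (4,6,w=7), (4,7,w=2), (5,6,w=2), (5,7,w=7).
23 (MST edges: (1,3,w=7), (1,4,w=4), (1,6,w=5), (2,4,w=3), (4,7,w=2), (5,6,w=2); sum of weights 7 + 4 + 5 + 3 + 2 + 2 = 23)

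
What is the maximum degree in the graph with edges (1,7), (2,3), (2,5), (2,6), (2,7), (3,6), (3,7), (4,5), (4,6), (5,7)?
4 (attained at vertices 2, 7)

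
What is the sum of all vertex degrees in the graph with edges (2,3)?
2 (handshake: sum of degrees = 2|E| = 2 x 1 = 2)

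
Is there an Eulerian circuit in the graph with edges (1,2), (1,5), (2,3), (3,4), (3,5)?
No (2 vertices have odd degree: {3, 4}; Eulerian circuit requires 0)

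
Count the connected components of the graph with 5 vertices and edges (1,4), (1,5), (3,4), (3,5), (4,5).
2 (components: {1, 3, 4, 5}, {2})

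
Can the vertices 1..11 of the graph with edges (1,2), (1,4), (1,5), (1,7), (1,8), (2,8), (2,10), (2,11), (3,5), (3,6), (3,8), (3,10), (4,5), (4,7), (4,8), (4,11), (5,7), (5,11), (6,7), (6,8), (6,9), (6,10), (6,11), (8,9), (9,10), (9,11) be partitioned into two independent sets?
No (odd cycle of length 3: 5 -> 1 -> 4 -> 5)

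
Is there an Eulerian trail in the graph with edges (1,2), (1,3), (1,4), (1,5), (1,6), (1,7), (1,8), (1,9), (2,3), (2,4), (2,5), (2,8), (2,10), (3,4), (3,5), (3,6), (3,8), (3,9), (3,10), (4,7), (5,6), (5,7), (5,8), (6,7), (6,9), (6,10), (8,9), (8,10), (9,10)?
Yes (the graph is connected and exactly 2 vertices have odd degree: {9, 10}; any Eulerian path must start and end at those)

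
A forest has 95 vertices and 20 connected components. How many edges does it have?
75 (Each of the 20 component trees on V_i vertices has V_i - 1 edges; summing gives V - C = 95 - 20 = 75)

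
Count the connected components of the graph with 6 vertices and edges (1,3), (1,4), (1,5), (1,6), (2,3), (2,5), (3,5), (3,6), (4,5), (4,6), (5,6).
1 (components: {1, 2, 3, 4, 5, 6})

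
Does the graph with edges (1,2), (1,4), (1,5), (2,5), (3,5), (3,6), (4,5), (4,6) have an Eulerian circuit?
No (2 vertices have odd degree: {1, 4}; Eulerian circuit requires 0)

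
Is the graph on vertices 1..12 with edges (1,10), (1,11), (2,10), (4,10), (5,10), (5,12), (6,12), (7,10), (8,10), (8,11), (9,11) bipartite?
Yes. Partition: {1, 2, 3, 4, 5, 6, 7, 8, 9}, {10, 11, 12}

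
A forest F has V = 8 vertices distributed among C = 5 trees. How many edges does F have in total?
3 (Each of the 5 component trees on V_i vertices has V_i - 1 edges; summing gives V - C = 8 - 5 = 3)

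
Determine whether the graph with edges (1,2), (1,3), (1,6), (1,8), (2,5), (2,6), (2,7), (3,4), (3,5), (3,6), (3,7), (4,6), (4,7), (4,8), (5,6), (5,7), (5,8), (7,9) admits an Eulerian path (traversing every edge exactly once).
No (6 vertices have odd degree: {3, 5, 6, 7, 8, 9}; Eulerian path requires 0 or 2)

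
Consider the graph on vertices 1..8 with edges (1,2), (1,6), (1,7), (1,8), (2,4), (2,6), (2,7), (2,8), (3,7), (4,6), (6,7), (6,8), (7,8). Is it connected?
No, it has 2 components: {1, 2, 3, 4, 6, 7, 8}, {5}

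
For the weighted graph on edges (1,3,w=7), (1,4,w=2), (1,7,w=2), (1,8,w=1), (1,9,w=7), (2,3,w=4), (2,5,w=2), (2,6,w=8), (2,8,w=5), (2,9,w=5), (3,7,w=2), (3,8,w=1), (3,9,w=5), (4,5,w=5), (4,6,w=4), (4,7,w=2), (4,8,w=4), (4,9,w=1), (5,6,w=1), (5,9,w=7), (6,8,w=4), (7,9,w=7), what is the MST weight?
14 (MST edges: (1,4,w=2), (1,7,w=2), (1,8,w=1), (2,3,w=4), (2,5,w=2), (3,8,w=1), (4,9,w=1), (5,6,w=1); sum of weights 2 + 2 + 1 + 4 + 2 + 1 + 1 + 1 = 14)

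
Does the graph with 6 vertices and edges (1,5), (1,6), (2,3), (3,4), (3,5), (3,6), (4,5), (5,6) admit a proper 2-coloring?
No (odd cycle of length 3: 5 -> 1 -> 6 -> 5)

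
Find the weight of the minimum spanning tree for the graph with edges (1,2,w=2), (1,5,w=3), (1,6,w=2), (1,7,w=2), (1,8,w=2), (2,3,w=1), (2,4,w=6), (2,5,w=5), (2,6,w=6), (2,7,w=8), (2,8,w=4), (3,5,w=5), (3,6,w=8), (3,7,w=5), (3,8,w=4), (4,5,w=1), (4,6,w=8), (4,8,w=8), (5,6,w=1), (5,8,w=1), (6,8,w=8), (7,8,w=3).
10 (MST edges: (1,2,w=2), (1,7,w=2), (1,8,w=2), (2,3,w=1), (4,5,w=1), (5,6,w=1), (5,8,w=1); sum of weights 2 + 2 + 2 + 1 + 1 + 1 + 1 = 10)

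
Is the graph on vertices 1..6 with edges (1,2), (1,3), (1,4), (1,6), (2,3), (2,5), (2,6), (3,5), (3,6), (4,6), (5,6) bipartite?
No (odd cycle of length 3: 3 -> 1 -> 2 -> 3)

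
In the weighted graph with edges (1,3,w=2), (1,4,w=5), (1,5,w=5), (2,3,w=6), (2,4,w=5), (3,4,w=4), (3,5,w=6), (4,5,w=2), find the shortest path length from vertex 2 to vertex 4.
5 (path: 2 -> 4; weights 5 = 5)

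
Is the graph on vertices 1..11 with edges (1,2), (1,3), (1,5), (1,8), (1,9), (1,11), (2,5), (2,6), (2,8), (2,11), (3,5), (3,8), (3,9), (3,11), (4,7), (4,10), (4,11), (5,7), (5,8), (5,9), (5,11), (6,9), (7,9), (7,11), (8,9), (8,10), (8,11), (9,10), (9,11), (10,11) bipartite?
No (odd cycle of length 3: 8 -> 1 -> 2 -> 8)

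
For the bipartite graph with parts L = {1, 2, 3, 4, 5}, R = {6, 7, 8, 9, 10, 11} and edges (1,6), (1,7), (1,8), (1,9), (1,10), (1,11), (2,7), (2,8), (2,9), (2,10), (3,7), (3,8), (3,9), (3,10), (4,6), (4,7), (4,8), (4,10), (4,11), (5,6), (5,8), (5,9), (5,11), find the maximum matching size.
5 (matching: (1,11), (2,10), (3,9), (4,7), (5,8); upper bound min(|L|,|R|) = min(5,6) = 5)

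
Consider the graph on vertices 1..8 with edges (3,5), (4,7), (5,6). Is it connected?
No, it has 5 components: {1}, {2}, {3, 5, 6}, {4, 7}, {8}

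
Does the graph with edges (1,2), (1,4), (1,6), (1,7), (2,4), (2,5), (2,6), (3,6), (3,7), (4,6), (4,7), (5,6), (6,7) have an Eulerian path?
Yes — and in fact it has an Eulerian circuit (the graph is connected and all 7 vertices have even degree)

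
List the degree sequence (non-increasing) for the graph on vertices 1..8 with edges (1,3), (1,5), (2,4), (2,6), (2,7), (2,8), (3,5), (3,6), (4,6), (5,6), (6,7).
[5, 4, 3, 3, 2, 2, 2, 1] (degrees: deg(1)=2, deg(2)=4, deg(3)=3, deg(4)=2, deg(5)=3, deg(6)=5, deg(7)=2, deg(8)=1)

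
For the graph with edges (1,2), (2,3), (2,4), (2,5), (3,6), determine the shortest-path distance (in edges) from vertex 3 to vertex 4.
2 (path: 3 -> 2 -> 4, 2 edges)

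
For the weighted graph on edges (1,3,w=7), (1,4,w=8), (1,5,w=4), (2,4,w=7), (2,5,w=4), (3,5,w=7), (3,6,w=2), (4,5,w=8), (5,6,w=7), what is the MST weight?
24 (MST edges: (1,3,w=7), (1,5,w=4), (2,4,w=7), (2,5,w=4), (3,6,w=2); sum of weights 7 + 4 + 7 + 4 + 2 = 24)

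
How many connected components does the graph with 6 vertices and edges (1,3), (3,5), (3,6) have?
3 (components: {1, 3, 5, 6}, {2}, {4})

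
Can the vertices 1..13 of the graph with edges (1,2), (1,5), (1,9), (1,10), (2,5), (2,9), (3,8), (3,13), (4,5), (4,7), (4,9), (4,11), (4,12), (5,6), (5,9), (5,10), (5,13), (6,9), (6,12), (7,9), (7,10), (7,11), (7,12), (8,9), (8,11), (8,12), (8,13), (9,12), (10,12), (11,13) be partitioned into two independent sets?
No (odd cycle of length 3: 10 -> 1 -> 5 -> 10)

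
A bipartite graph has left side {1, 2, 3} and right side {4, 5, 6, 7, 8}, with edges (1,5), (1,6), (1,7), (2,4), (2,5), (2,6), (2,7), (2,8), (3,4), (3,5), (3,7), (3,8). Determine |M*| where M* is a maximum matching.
3 (matching: (1,7), (2,6), (3,8); upper bound min(|L|,|R|) = min(3,5) = 3)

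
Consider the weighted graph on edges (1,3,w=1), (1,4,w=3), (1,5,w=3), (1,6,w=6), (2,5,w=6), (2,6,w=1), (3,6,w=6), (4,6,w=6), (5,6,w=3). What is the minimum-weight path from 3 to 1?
1 (path: 3 -> 1; weights 1 = 1)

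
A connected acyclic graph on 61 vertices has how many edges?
60 (A tree on V vertices has V - 1 edges, so 61 - 1 = 60)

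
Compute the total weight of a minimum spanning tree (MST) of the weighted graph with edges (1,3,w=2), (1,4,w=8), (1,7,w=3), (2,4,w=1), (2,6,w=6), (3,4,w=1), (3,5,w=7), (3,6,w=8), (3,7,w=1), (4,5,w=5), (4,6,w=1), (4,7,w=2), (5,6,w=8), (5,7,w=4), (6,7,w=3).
10 (MST edges: (1,3,w=2), (2,4,w=1), (3,4,w=1), (3,7,w=1), (4,6,w=1), (5,7,w=4); sum of weights 2 + 1 + 1 + 1 + 1 + 4 = 10)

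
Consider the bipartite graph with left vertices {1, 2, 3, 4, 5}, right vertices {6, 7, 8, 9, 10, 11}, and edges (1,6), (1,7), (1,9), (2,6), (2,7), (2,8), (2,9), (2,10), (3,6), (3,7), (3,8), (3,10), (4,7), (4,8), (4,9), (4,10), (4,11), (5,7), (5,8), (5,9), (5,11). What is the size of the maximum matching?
5 (matching: (1,9), (2,10), (3,8), (4,11), (5,7); upper bound min(|L|,|R|) = min(5,6) = 5)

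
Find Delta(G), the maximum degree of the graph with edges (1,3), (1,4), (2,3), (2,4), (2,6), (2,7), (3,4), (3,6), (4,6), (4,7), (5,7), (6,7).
5 (attained at vertex 4)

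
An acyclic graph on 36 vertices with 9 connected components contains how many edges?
27 (Each of the 9 component trees on V_i vertices has V_i - 1 edges; summing gives V - C = 36 - 9 = 27)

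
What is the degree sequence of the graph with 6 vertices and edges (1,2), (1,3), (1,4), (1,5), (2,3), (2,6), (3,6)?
[4, 3, 3, 2, 1, 1] (degrees: deg(1)=4, deg(2)=3, deg(3)=3, deg(4)=1, deg(5)=1, deg(6)=2)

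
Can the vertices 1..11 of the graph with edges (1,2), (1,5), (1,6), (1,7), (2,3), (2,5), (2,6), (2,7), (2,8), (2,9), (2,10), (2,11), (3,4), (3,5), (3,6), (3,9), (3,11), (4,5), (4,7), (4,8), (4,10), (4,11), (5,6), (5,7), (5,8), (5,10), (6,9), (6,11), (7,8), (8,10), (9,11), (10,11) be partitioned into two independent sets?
No (odd cycle of length 3: 7 -> 1 -> 2 -> 7)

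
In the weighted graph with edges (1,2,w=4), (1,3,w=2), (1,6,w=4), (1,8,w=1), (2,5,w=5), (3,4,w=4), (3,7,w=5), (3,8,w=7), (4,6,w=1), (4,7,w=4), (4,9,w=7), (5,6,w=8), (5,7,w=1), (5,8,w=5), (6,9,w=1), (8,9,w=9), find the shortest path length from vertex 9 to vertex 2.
9 (path: 9 -> 6 -> 1 -> 2; weights 1 + 4 + 4 = 9)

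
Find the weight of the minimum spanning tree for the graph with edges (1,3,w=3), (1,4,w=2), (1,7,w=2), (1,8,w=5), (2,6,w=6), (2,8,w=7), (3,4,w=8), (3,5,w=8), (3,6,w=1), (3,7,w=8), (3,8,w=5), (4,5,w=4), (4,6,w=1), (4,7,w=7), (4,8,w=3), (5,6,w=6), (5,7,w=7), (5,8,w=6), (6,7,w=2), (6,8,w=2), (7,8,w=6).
18 (MST edges: (1,4,w=2), (1,7,w=2), (2,6,w=6), (3,6,w=1), (4,5,w=4), (4,6,w=1), (6,8,w=2); sum of weights 2 + 2 + 6 + 1 + 4 + 1 + 2 = 18)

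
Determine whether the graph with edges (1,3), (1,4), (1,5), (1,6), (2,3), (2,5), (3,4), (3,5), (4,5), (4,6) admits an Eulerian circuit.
Yes (the graph is connected and all 6 vertices have even degree)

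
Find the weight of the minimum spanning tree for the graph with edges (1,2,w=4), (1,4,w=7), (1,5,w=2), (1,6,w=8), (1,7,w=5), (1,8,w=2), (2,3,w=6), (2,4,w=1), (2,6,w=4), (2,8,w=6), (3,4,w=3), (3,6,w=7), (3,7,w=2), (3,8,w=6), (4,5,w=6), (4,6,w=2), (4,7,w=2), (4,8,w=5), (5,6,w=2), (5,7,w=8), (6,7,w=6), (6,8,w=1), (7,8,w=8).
12 (MST edges: (1,5,w=2), (1,8,w=2), (2,4,w=1), (3,7,w=2), (4,6,w=2), (4,7,w=2), (6,8,w=1); sum of weights 2 + 2 + 1 + 2 + 2 + 2 + 1 = 12)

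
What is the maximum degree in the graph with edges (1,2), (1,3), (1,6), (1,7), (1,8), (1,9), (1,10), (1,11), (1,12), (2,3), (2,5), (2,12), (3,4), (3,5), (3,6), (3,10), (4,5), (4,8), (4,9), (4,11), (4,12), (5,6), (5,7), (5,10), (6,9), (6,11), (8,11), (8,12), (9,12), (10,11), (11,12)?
9 (attained at vertex 1)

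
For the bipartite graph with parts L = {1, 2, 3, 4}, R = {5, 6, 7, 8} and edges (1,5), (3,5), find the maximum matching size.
1 (matching: (1,5); upper bound min(|L|,|R|) = min(4,4) = 4)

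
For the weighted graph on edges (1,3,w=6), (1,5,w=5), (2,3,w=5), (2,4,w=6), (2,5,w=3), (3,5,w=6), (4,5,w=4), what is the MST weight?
17 (MST edges: (1,5,w=5), (2,3,w=5), (2,5,w=3), (4,5,w=4); sum of weights 5 + 5 + 3 + 4 = 17)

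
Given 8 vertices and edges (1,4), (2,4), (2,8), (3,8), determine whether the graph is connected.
No, it has 4 components: {1, 2, 3, 4, 8}, {5}, {6}, {7}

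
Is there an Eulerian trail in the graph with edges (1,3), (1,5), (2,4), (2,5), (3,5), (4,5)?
Yes — and in fact it has an Eulerian circuit (the graph is connected and all 5 vertices have even degree)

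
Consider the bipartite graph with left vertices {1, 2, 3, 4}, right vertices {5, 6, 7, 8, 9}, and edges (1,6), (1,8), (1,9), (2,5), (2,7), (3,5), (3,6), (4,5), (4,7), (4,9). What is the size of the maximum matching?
4 (matching: (1,8), (2,7), (3,6), (4,9); upper bound min(|L|,|R|) = min(4,5) = 4)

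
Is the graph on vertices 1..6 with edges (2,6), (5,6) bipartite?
Yes. Partition: {1, 2, 3, 4, 5}, {6}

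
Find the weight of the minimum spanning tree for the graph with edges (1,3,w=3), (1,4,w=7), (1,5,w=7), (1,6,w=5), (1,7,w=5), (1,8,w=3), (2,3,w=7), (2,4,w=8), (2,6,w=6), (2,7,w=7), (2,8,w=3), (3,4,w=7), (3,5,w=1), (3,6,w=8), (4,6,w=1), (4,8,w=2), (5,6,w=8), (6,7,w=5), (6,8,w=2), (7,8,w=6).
18 (MST edges: (1,3,w=3), (1,7,w=5), (1,8,w=3), (2,8,w=3), (3,5,w=1), (4,6,w=1), (4,8,w=2); sum of weights 3 + 5 + 3 + 3 + 1 + 1 + 2 = 18)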